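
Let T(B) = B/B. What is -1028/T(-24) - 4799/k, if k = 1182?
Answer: -1219895/1182 ≈ -1032.1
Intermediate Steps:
T(B) = 1
-1028/T(-24) - 4799/k = -1028/1 - 4799/1182 = -1028*1 - 4799*1/1182 = -1028 - 4799/1182 = -1219895/1182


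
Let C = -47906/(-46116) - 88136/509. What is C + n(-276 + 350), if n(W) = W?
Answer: -1151545183/11736522 ≈ -98.116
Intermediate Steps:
C = -2020047811/11736522 (C = -47906*(-1/46116) - 88136*1/509 = 23953/23058 - 88136/509 = -2020047811/11736522 ≈ -172.12)
C + n(-276 + 350) = -2020047811/11736522 + (-276 + 350) = -2020047811/11736522 + 74 = -1151545183/11736522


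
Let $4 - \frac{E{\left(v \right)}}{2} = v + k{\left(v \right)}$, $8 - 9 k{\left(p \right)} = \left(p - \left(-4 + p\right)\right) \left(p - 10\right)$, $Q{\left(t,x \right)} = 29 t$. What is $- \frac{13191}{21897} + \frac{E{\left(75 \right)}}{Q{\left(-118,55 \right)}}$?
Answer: $- \frac{7209410}{12488589} \approx -0.57728$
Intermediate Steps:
$k{\left(p \right)} = \frac{16}{3} - \frac{4 p}{9}$ ($k{\left(p \right)} = \frac{8}{9} - \frac{\left(p - \left(-4 + p\right)\right) \left(p - 10\right)}{9} = \frac{8}{9} - \frac{4 \left(-10 + p\right)}{9} = \frac{8}{9} - \frac{-40 + 4 p}{9} = \frac{8}{9} - \left(- \frac{40}{9} + \frac{4 p}{9}\right) = \frac{16}{3} - \frac{4 p}{9}$)
$E{\left(v \right)} = - \frac{8}{3} - \frac{10 v}{9}$ ($E{\left(v \right)} = 8 - 2 \left(v - \left(- \frac{16}{3} + \frac{4 v}{9}\right)\right) = 8 - 2 \left(\frac{16}{3} + \frac{5 v}{9}\right) = 8 - \left(\frac{32}{3} + \frac{10 v}{9}\right) = - \frac{8}{3} - \frac{10 v}{9}$)
$- \frac{13191}{21897} + \frac{E{\left(75 \right)}}{Q{\left(-118,55 \right)}} = - \frac{13191}{21897} + \frac{- \frac{8}{3} - \frac{250}{3}}{29 \left(-118\right)} = \left(-13191\right) \frac{1}{21897} + \frac{- \frac{8}{3} - \frac{250}{3}}{-3422} = - \frac{4397}{7299} - - \frac{43}{1711} = - \frac{4397}{7299} + \frac{43}{1711} = - \frac{7209410}{12488589}$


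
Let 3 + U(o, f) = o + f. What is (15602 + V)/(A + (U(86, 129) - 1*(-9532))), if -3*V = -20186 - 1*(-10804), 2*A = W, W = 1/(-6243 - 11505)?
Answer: 664816416/345873023 ≈ 1.9221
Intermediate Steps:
U(o, f) = -3 + f + o (U(o, f) = -3 + (o + f) = -3 + (f + o) = -3 + f + o)
W = -1/17748 (W = 1/(-17748) = -1/17748 ≈ -5.6344e-5)
A = -1/35496 (A = (½)*(-1/17748) = -1/35496 ≈ -2.8172e-5)
V = 9382/3 (V = -(-20186 - 1*(-10804))/3 = -(-20186 + 10804)/3 = -⅓*(-9382) = 9382/3 ≈ 3127.3)
(15602 + V)/(A + (U(86, 129) - 1*(-9532))) = (15602 + 9382/3)/(-1/35496 + ((-3 + 129 + 86) - 1*(-9532))) = 56188/(3*(-1/35496 + (212 + 9532))) = 56188/(3*(-1/35496 + 9744)) = 56188/(3*(345873023/35496)) = (56188/3)*(35496/345873023) = 664816416/345873023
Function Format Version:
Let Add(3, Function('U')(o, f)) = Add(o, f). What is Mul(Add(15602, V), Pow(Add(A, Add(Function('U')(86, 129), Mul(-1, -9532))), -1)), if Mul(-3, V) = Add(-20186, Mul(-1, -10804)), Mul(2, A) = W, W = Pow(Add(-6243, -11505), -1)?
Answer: Rational(664816416, 345873023) ≈ 1.9221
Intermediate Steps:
Function('U')(o, f) = Add(-3, f, o) (Function('U')(o, f) = Add(-3, Add(o, f)) = Add(-3, Add(f, o)) = Add(-3, f, o))
W = Rational(-1, 17748) (W = Pow(-17748, -1) = Rational(-1, 17748) ≈ -5.6344e-5)
A = Rational(-1, 35496) (A = Mul(Rational(1, 2), Rational(-1, 17748)) = Rational(-1, 35496) ≈ -2.8172e-5)
V = Rational(9382, 3) (V = Mul(Rational(-1, 3), Add(-20186, Mul(-1, -10804))) = Mul(Rational(-1, 3), Add(-20186, 10804)) = Mul(Rational(-1, 3), -9382) = Rational(9382, 3) ≈ 3127.3)
Mul(Add(15602, V), Pow(Add(A, Add(Function('U')(86, 129), Mul(-1, -9532))), -1)) = Mul(Add(15602, Rational(9382, 3)), Pow(Add(Rational(-1, 35496), Add(Add(-3, 129, 86), Mul(-1, -9532))), -1)) = Mul(Rational(56188, 3), Pow(Add(Rational(-1, 35496), Add(212, 9532)), -1)) = Mul(Rational(56188, 3), Pow(Add(Rational(-1, 35496), 9744), -1)) = Mul(Rational(56188, 3), Pow(Rational(345873023, 35496), -1)) = Mul(Rational(56188, 3), Rational(35496, 345873023)) = Rational(664816416, 345873023)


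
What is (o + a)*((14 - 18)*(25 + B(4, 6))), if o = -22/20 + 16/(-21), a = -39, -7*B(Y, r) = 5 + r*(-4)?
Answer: 3329428/735 ≈ 4529.8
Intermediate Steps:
B(Y, r) = -5/7 + 4*r/7 (B(Y, r) = -(5 + r*(-4))/7 = -(5 - 4*r)/7 = -5/7 + 4*r/7)
o = -391/210 (o = -22*1/20 + 16*(-1/21) = -11/10 - 16/21 = -391/210 ≈ -1.8619)
(o + a)*((14 - 18)*(25 + B(4, 6))) = (-391/210 - 39)*((14 - 18)*(25 + (-5/7 + (4/7)*6))) = -(-17162)*(25 + (-5/7 + 24/7))/105 = -(-17162)*(25 + 19/7)/105 = -(-17162)*194/(105*7) = -8581/210*(-776/7) = 3329428/735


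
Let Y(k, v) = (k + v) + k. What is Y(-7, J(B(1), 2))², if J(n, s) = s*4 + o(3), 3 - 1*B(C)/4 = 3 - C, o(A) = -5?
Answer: 121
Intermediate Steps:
B(C) = 4*C (B(C) = 12 - 4*(3 - C) = 12 + (-12 + 4*C) = 4*C)
J(n, s) = -5 + 4*s (J(n, s) = s*4 - 5 = 4*s - 5 = -5 + 4*s)
Y(k, v) = v + 2*k
Y(-7, J(B(1), 2))² = ((-5 + 4*2) + 2*(-7))² = ((-5 + 8) - 14)² = (3 - 14)² = (-11)² = 121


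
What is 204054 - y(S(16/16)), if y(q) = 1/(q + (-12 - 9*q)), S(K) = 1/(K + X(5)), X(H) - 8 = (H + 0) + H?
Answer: 48156763/236 ≈ 2.0405e+5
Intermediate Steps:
X(H) = 8 + 2*H (X(H) = 8 + ((H + 0) + H) = 8 + (H + H) = 8 + 2*H)
S(K) = 1/(18 + K) (S(K) = 1/(K + (8 + 2*5)) = 1/(K + (8 + 10)) = 1/(K + 18) = 1/(18 + K))
y(q) = 1/(-12 - 8*q)
204054 - y(S(16/16)) = 204054 - (-1)/(12 + 8/(18 + 16/16)) = 204054 - (-1)/(12 + 8/(18 + 16*(1/16))) = 204054 - (-1)/(12 + 8/(18 + 1)) = 204054 - (-1)/(12 + 8/19) = 204054 - (-1)/236/19 = 204054 - (-1)*19/236 = 204054 - 1*(-19/236) = 204054 + 19/236 = 48156763/236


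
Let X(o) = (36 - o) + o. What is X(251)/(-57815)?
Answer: -36/57815 ≈ -0.00062268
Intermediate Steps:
X(o) = 36
X(251)/(-57815) = 36/(-57815) = 36*(-1/57815) = -36/57815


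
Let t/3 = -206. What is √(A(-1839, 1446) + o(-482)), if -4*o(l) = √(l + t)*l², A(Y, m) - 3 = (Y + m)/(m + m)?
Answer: √(665401 - 134936102440*I*√11)/482 ≈ 981.41 - 981.41*I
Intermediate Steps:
t = -618 (t = 3*(-206) = -618)
A(Y, m) = 3 + (Y + m)/(2*m) (A(Y, m) = 3 + (Y + m)/(m + m) = 3 + (Y + m)/((2*m)) = 3 + (Y + m)*(1/(2*m)) = 3 + (Y + m)/(2*m))
o(l) = -l²*√(-618 + l)/4 (o(l) = -√(l - 618)*l²/4 = -√(-618 + l)*l²/4 = -l²*√(-618 + l)/4)
√(A(-1839, 1446) + o(-482)) = √((½)*(-1839 + 7*1446)/1446 - ¼*(-482)²*√(-618 - 482)) = √((½)*(1/1446)*(-1839 + 10122) - ¼*232324*√(-1100)) = √((½)*(1/1446)*8283 - ¼*232324*10*I*√11) = √(2761/964 - 580810*I*√11)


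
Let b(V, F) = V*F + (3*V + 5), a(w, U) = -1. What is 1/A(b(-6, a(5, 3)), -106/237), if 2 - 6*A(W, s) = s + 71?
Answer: -1422/16247 ≈ -0.087524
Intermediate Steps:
b(V, F) = 5 + 3*V + F*V (b(V, F) = F*V + (5 + 3*V) = 5 + 3*V + F*V)
A(W, s) = -23/2 - s/6 (A(W, s) = 1/3 - (s + 71)/6 = 1/3 - (71 + s)/6 = 1/3 + (-71/6 - s/6) = -23/2 - s/6)
1/A(b(-6, a(5, 3)), -106/237) = 1/(-23/2 - (-53)/(3*237)) = 1/(-23/2 - 1/6*(-106/237)) = 1/(-23/2 + 53/711) = 1/(-16247/1422) = -1422/16247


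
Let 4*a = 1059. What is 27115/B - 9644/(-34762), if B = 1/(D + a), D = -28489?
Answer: -53206754636767/69524 ≈ -7.6530e+8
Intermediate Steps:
a = 1059/4 (a = (¼)*1059 = 1059/4 ≈ 264.75)
B = -4/112897 (B = 1/(-28489 + 1059/4) = 1/(-112897/4) = -4/112897 ≈ -3.5431e-5)
27115/B - 9644/(-34762) = 27115/(-4/112897) - 9644/(-34762) = 27115*(-112897/4) - 9644*(-1/34762) = -3061202155/4 + 4822/17381 = -53206754636767/69524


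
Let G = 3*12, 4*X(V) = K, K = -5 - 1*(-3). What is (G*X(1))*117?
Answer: -2106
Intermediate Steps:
K = -2 (K = -5 + 3 = -2)
X(V) = -½ (X(V) = (¼)*(-2) = -½)
G = 36
(G*X(1))*117 = (36*(-½))*117 = -18*117 = -2106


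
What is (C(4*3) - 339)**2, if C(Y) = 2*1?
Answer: 113569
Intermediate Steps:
C(Y) = 2
(C(4*3) - 339)**2 = (2 - 339)**2 = (-337)**2 = 113569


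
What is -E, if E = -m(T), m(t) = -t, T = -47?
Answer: 47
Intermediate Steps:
E = -47 (E = -(-1)*(-47) = -1*47 = -47)
-E = -1*(-47) = 47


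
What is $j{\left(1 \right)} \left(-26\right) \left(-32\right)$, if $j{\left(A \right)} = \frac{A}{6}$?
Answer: $\frac{416}{3} \approx 138.67$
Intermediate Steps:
$j{\left(A \right)} = \frac{A}{6}$ ($j{\left(A \right)} = A \frac{1}{6} = \frac{A}{6}$)
$j{\left(1 \right)} \left(-26\right) \left(-32\right) = \frac{1}{6} \cdot 1 \left(-26\right) \left(-32\right) = \frac{1}{6} \left(-26\right) \left(-32\right) = \left(- \frac{13}{3}\right) \left(-32\right) = \frac{416}{3}$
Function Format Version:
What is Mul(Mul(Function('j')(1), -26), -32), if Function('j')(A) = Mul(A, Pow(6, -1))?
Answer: Rational(416, 3) ≈ 138.67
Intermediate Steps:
Function('j')(A) = Mul(Rational(1, 6), A) (Function('j')(A) = Mul(A, Rational(1, 6)) = Mul(Rational(1, 6), A))
Mul(Mul(Function('j')(1), -26), -32) = Mul(Mul(Mul(Rational(1, 6), 1), -26), -32) = Mul(Mul(Rational(1, 6), -26), -32) = Mul(Rational(-13, 3), -32) = Rational(416, 3)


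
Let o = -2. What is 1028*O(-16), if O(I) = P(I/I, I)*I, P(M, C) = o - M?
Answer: 49344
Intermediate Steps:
P(M, C) = -2 - M
O(I) = -3*I (O(I) = (-2 - I/I)*I = (-2 - 1*1)*I = (-2 - 1)*I = -3*I)
1028*O(-16) = 1028*(-3*(-16)) = 1028*48 = 49344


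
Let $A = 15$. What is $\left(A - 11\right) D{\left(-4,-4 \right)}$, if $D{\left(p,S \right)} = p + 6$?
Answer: $8$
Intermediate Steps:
$D{\left(p,S \right)} = 6 + p$
$\left(A - 11\right) D{\left(-4,-4 \right)} = \left(15 - 11\right) \left(6 - 4\right) = 4 \cdot 2 = 8$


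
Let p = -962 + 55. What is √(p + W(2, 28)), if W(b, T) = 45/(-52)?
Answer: I*√613717/26 ≈ 30.131*I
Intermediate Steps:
p = -907
W(b, T) = -45/52 (W(b, T) = 45*(-1/52) = -45/52)
√(p + W(2, 28)) = √(-907 - 45/52) = √(-47209/52) = I*√613717/26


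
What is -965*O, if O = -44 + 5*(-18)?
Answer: 129310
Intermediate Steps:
O = -134 (O = -44 - 90 = -134)
-965*O = -965*(-134) = 129310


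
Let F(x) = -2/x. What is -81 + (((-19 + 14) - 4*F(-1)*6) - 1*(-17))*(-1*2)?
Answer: -9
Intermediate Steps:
-81 + (((-19 + 14) - 4*F(-1)*6) - 1*(-17))*(-1*2) = -81 + (((-19 + 14) - (-8)/(-1)*6) - 1*(-17))*(-1*2) = -81 + ((-5 - (-8)*(-1)*6) + 17)*(-2) = -81 + ((-5 - 4*2*6) + 17)*(-2) = -81 + ((-5 - 8*6) + 17)*(-2) = -81 + ((-5 - 48) + 17)*(-2) = -81 + (-53 + 17)*(-2) = -81 - 36*(-2) = -81 + 72 = -9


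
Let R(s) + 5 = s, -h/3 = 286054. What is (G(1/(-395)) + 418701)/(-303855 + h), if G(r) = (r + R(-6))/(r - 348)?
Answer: -57555062507/159732018837 ≈ -0.36032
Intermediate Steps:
h = -858162 (h = -3*286054 = -858162)
R(s) = -5 + s
G(r) = (-11 + r)/(-348 + r) (G(r) = (r + (-5 - 6))/(r - 348) = (r - 11)/(-348 + r) = (-11 + r)/(-348 + r))
(G(1/(-395)) + 418701)/(-303855 + h) = ((-11 + 1/(-395))/(-348 + 1/(-395)) + 418701)/(-303855 - 858162) = ((-11 - 1/395)/(-348 - 1/395) + 418701)/(-1162017) = (-4346/395/(-137461/395) + 418701)*(-1/1162017) = (-395/137461*(-4346/395) + 418701)*(-1/1162017) = (4346/137461 + 418701)*(-1/1162017) = (57555062507/137461)*(-1/1162017) = -57555062507/159732018837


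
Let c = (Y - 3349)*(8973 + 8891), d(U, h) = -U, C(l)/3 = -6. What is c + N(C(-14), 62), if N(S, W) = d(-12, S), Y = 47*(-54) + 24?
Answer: -104736620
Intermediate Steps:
C(l) = -18 (C(l) = 3*(-6) = -18)
Y = -2514 (Y = -2538 + 24 = -2514)
N(S, W) = 12 (N(S, W) = -1*(-12) = 12)
c = -104736632 (c = (-2514 - 3349)*(8973 + 8891) = -5863*17864 = -104736632)
c + N(C(-14), 62) = -104736632 + 12 = -104736620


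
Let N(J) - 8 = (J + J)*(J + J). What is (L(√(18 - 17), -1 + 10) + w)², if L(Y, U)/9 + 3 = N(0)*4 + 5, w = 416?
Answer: 521284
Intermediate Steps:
N(J) = 8 + 4*J² (N(J) = 8 + (J + J)*(J + J) = 8 + (2*J)*(2*J) = 8 + 4*J²)
L(Y, U) = 306 (L(Y, U) = -27 + 9*((8 + 4*0²)*4 + 5) = -27 + 9*((8 + 4*0)*4 + 5) = -27 + 9*((8 + 0)*4 + 5) = -27 + 9*(8*4 + 5) = -27 + 9*(32 + 5) = -27 + 9*37 = -27 + 333 = 306)
(L(√(18 - 17), -1 + 10) + w)² = (306 + 416)² = 722² = 521284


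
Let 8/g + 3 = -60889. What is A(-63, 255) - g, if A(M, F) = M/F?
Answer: -319513/1293955 ≈ -0.24693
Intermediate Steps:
g = -2/15223 (g = 8/(-3 - 60889) = 8/(-60892) = 8*(-1/60892) = -2/15223 ≈ -0.00013138)
A(-63, 255) - g = -63/255 - 1*(-2/15223) = -63*1/255 + 2/15223 = -21/85 + 2/15223 = -319513/1293955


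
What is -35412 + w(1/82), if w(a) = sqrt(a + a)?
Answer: -35412 + sqrt(41)/41 ≈ -35412.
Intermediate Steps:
w(a) = sqrt(2)*sqrt(a) (w(a) = sqrt(2*a) = sqrt(2)*sqrt(a))
-35412 + w(1/82) = -35412 + sqrt(2)*sqrt(1/82) = -35412 + sqrt(2)*(sqrt(82)/82) = -35412 + sqrt(41)/41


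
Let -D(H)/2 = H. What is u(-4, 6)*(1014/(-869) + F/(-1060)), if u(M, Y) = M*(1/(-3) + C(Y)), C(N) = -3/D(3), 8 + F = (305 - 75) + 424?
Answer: 818107/690855 ≈ 1.1842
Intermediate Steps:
D(H) = -2*H
F = 646 (F = -8 + ((305 - 75) + 424) = -8 + (230 + 424) = -8 + 654 = 646)
C(N) = ½ (C(N) = -3/((-2*3)) = -3/(-6) = -3*(-⅙) = ½)
u(M, Y) = M/6 (u(M, Y) = M*(1/(-3) + ½) = M*(-⅓ + ½) = M*(⅙) = M/6)
u(-4, 6)*(1014/(-869) + F/(-1060)) = ((⅙)*(-4))*(1014/(-869) + 646/(-1060)) = -2*(1014*(-1/869) + 646*(-1/1060))/3 = -2*(-1014/869 - 323/530)/3 = -⅔*(-818107/460570) = 818107/690855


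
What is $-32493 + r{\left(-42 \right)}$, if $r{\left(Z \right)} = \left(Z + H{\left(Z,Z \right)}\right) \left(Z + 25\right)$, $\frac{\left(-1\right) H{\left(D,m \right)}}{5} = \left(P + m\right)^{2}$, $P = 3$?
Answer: $97506$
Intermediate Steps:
$H{\left(D,m \right)} = - 5 \left(3 + m\right)^{2}$
$r{\left(Z \right)} = \left(25 + Z\right) \left(Z - 5 \left(3 + Z\right)^{2}\right)$ ($r{\left(Z \right)} = \left(Z - 5 \left(3 + Z\right)^{2}\right) \left(Z + 25\right) = \left(Z - 5 \left(3 + Z\right)^{2}\right) \left(25 + Z\right) = \left(25 + Z\right) \left(Z - 5 \left(3 + Z\right)^{2}\right)$)
$-32493 + r{\left(-42 \right)} = -32493 - \left(-31215 - 370440 + 271656\right) = -32493 - -129999 = -32493 + \left(-1125 + 32340 - 271656 + 370440\right) = -32493 + 129999 = 97506$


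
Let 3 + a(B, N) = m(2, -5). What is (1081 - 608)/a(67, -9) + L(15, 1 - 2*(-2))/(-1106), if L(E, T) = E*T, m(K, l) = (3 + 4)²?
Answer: 129922/12719 ≈ 10.215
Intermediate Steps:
m(K, l) = 49 (m(K, l) = 7² = 49)
a(B, N) = 46 (a(B, N) = -3 + 49 = 46)
(1081 - 608)/a(67, -9) + L(15, 1 - 2*(-2))/(-1106) = (1081 - 608)/46 + (15*(1 - 2*(-2)))/(-1106) = 473*(1/46) + (15*(1 + 4))*(-1/1106) = 473/46 + (15*5)*(-1/1106) = 473/46 + 75*(-1/1106) = 473/46 - 75/1106 = 129922/12719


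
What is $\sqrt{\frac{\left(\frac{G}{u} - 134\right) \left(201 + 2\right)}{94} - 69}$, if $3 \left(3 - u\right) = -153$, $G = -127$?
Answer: $\frac{i \sqrt{260135553}}{846} \approx 19.065 i$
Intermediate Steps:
$u = 54$ ($u = 3 - -51 = 3 + 51 = 54$)
$\sqrt{\frac{\left(\frac{G}{u} - 134\right) \left(201 + 2\right)}{94} - 69} = \sqrt{\frac{\left(- \frac{127}{54} - 134\right) \left(201 + 2\right)}{94} - 69} = \sqrt{\left(\left(-127\right) \frac{1}{54} - 134\right) 203 \cdot \frac{1}{94} - 69} = \sqrt{\left(- \frac{127}{54} - 134\right) 203 \cdot \frac{1}{94} - 69} = \sqrt{\left(- \frac{7363}{54}\right) 203 \cdot \frac{1}{94} - 69} = \sqrt{\left(- \frac{1494689}{54}\right) \frac{1}{94} - 69} = \sqrt{- \frac{1494689}{5076} - 69} = \sqrt{- \frac{1844933}{5076}} = \frac{i \sqrt{260135553}}{846}$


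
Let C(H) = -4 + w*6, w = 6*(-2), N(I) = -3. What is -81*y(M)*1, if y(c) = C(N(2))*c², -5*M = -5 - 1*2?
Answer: 301644/25 ≈ 12066.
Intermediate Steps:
w = -12
C(H) = -76 (C(H) = -4 - 12*6 = -4 - 72 = -76)
M = 7/5 (M = -(-5 - 1*2)/5 = -(-5 - 2)/5 = -⅕*(-7) = 7/5 ≈ 1.4000)
y(c) = -76*c²
-81*y(M)*1 = -(-6156)*(7/5)²*1 = -(-6156)*49/25*1 = -81*(-3724/25)*1 = (301644/25)*1 = 301644/25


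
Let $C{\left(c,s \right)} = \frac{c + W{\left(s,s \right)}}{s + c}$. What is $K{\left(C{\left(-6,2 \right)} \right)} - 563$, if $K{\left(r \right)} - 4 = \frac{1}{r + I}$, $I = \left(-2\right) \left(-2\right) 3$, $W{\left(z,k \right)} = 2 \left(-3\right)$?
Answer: $- \frac{8384}{15} \approx -558.93$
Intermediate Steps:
$W{\left(z,k \right)} = -6$
$I = 12$ ($I = 4 \cdot 3 = 12$)
$C{\left(c,s \right)} = \frac{-6 + c}{c + s}$ ($C{\left(c,s \right)} = \frac{c - 6}{s + c} = \frac{-6 + c}{c + s}$)
$K{\left(r \right)} = 4 + \frac{1}{12 + r}$ ($K{\left(r \right)} = 4 + \frac{1}{r + 12} = 4 + \frac{1}{12 + r}$)
$K{\left(C{\left(-6,2 \right)} \right)} - 563 = \frac{49 + 4 \frac{-6 - 6}{-6 + 2}}{12 + \frac{-6 - 6}{-6 + 2}} - 563 = \frac{49 + 4 \frac{1}{-4} \left(-12\right)}{12 + \frac{1}{-4} \left(-12\right)} - 563 = \frac{49 + 4 \left(\left(- \frac{1}{4}\right) \left(-12\right)\right)}{12 - -3} - 563 = \frac{49 + 4 \cdot 3}{12 + 3} - 563 = \frac{49 + 12}{15} - 563 = \frac{1}{15} \cdot 61 - 563 = \frac{61}{15} - 563 = - \frac{8384}{15}$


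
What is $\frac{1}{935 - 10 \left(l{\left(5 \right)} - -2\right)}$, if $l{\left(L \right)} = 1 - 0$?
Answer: $\frac{1}{905} \approx 0.001105$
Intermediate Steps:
$l{\left(L \right)} = 1$ ($l{\left(L \right)} = 1 + 0 = 1$)
$\frac{1}{935 - 10 \left(l{\left(5 \right)} - -2\right)} = \frac{1}{935 - 10 \left(1 - -2\right)} = \frac{1}{935 - 10 \left(1 + 2\right)} = \frac{1}{935 - 30} = \frac{1}{905}$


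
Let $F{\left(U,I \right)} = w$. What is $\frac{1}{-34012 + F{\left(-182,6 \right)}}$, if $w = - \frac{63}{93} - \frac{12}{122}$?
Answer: $- \frac{1891}{64318159} \approx -2.9401 \cdot 10^{-5}$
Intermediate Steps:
$w = - \frac{1467}{1891}$ ($w = \left(-63\right) \frac{1}{93} - \frac{6}{61} = - \frac{21}{31} - \frac{6}{61} = - \frac{1467}{1891} \approx -0.77578$)
$F{\left(U,I \right)} = - \frac{1467}{1891}$
$\frac{1}{-34012 + F{\left(-182,6 \right)}} = \frac{1}{-34012 - \frac{1467}{1891}} = \frac{1}{- \frac{64318159}{1891}} = - \frac{1891}{64318159}$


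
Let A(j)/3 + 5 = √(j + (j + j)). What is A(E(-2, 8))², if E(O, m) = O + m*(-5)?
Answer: -909 - 270*I*√14 ≈ -909.0 - 1010.2*I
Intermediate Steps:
E(O, m) = O - 5*m
A(j) = -15 + 3*√3*√j (A(j) = -15 + 3*√(j + (j + j)) = -15 + 3*√(j + 2*j) = -15 + 3*√(3*j) = -15 + 3*(√3*√j) = -15 + 3*√3*√j)
A(E(-2, 8))² = (-15 + 3*√3*√(-2 - 5*8))² = (-15 + 3*√3*√(-2 - 40))² = (-15 + 3*√3*√(-42))² = (-15 + 3*√3*(I*√42))² = (-15 + 9*I*√14)²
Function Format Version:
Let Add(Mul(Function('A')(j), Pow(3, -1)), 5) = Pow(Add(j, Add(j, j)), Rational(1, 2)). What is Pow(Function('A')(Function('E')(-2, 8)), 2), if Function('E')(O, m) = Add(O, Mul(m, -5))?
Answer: Add(-909, Mul(-270, I, Pow(14, Rational(1, 2)))) ≈ Add(-909.00, Mul(-1010.2, I))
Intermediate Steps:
Function('E')(O, m) = Add(O, Mul(-5, m))
Function('A')(j) = Add(-15, Mul(3, Pow(3, Rational(1, 2)), Pow(j, Rational(1, 2)))) (Function('A')(j) = Add(-15, Mul(3, Pow(Add(j, Add(j, j)), Rational(1, 2)))) = Add(-15, Mul(3, Pow(Add(j, Mul(2, j)), Rational(1, 2)))) = Add(-15, Mul(3, Pow(Mul(3, j), Rational(1, 2)))) = Add(-15, Mul(3, Mul(Pow(3, Rational(1, 2)), Pow(j, Rational(1, 2))))) = Add(-15, Mul(3, Pow(3, Rational(1, 2)), Pow(j, Rational(1, 2)))))
Pow(Function('A')(Function('E')(-2, 8)), 2) = Pow(Add(-15, Mul(3, Pow(3, Rational(1, 2)), Pow(Add(-2, Mul(-5, 8)), Rational(1, 2)))), 2) = Pow(Add(-15, Mul(3, Pow(3, Rational(1, 2)), Pow(Add(-2, -40), Rational(1, 2)))), 2) = Pow(Add(-15, Mul(3, Pow(3, Rational(1, 2)), Pow(-42, Rational(1, 2)))), 2) = Pow(Add(-15, Mul(3, Pow(3, Rational(1, 2)), Mul(I, Pow(42, Rational(1, 2))))), 2) = Pow(Add(-15, Mul(9, I, Pow(14, Rational(1, 2)))), 2)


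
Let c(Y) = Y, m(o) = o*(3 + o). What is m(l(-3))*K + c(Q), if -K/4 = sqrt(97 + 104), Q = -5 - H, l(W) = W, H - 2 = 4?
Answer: -11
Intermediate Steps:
H = 6 (H = 2 + 4 = 6)
Q = -11 (Q = -5 - 1*6 = -5 - 6 = -11)
K = -4*sqrt(201) (K = -4*sqrt(97 + 104) = -4*sqrt(201) ≈ -56.710)
m(l(-3))*K + c(Q) = (-3*(3 - 3))*(-4*sqrt(201)) - 11 = (-3*0)*(-4*sqrt(201)) - 11 = 0*(-4*sqrt(201)) - 11 = 0 - 11 = -11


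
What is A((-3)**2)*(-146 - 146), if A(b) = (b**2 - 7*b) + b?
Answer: -7884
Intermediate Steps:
A(b) = b**2 - 6*b
A((-3)**2)*(-146 - 146) = ((-3)**2*(-6 + (-3)**2))*(-146 - 146) = (9*(-6 + 9))*(-292) = (9*3)*(-292) = 27*(-292) = -7884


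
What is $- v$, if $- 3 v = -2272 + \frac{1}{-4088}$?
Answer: $- \frac{3095979}{4088} \approx -757.33$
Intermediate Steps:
$v = \frac{3095979}{4088}$ ($v = - \frac{-2272 + \frac{1}{-4088}}{3} = - \frac{-2272 - \frac{1}{4088}}{3} = \left(- \frac{1}{3}\right) \left(- \frac{9287937}{4088}\right) = \frac{3095979}{4088} \approx 757.33$)
$- v = \left(-1\right) \frac{3095979}{4088} = - \frac{3095979}{4088}$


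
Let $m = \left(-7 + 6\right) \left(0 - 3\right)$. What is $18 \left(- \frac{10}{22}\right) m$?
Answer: $- \frac{270}{11} \approx -24.545$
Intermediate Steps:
$m = 3$ ($m = \left(-1\right) \left(-3\right) = 3$)
$18 \left(- \frac{10}{22}\right) m = 18 \left(- \frac{10}{22}\right) 3 = 18 \left(\left(-10\right) \frac{1}{22}\right) 3 = 18 \left(- \frac{5}{11}\right) 3 = \left(- \frac{90}{11}\right) 3 = - \frac{270}{11}$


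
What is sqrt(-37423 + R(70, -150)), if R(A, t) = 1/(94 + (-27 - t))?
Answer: 3*I*sqrt(195801270)/217 ≈ 193.45*I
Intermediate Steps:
R(A, t) = 1/(67 - t)
sqrt(-37423 + R(70, -150)) = sqrt(-37423 - 1/(-67 - 150)) = sqrt(-37423 - 1/(-217)) = sqrt(-37423 - 1*(-1/217)) = sqrt(-37423 + 1/217) = sqrt(-8120790/217) = 3*I*sqrt(195801270)/217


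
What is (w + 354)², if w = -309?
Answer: 2025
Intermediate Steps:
(w + 354)² = (-309 + 354)² = 45² = 2025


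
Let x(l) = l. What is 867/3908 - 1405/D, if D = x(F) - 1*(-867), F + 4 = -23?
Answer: -238123/164136 ≈ -1.4508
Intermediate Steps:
F = -27 (F = -4 - 23 = -27)
D = 840 (D = -27 - 1*(-867) = -27 + 867 = 840)
867/3908 - 1405/D = 867/3908 - 1405/840 = 867*(1/3908) - 1405*1/840 = 867/3908 - 281/168 = -238123/164136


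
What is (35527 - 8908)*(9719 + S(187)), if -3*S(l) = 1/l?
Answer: 48378772534/187 ≈ 2.5871e+8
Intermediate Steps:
S(l) = -1/(3*l)
(35527 - 8908)*(9719 + S(187)) = (35527 - 8908)*(9719 - ⅓/187) = 26619*(9719 - ⅓*1/187) = 26619*(9719 - 1/561) = 26619*(5452358/561) = 48378772534/187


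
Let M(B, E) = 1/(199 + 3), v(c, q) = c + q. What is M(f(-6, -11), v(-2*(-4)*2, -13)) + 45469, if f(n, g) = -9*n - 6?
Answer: 9184739/202 ≈ 45469.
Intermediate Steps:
f(n, g) = -6 - 9*n
M(B, E) = 1/202
M(f(-6, -11), v(-2*(-4)*2, -13)) + 45469 = 1/202 + 45469 = 9184739/202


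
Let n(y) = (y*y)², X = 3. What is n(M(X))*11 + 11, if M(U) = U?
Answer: 902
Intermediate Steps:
n(y) = y⁴ (n(y) = (y²)² = y⁴)
n(M(X))*11 + 11 = 3⁴*11 + 11 = 81*11 + 11 = 891 + 11 = 902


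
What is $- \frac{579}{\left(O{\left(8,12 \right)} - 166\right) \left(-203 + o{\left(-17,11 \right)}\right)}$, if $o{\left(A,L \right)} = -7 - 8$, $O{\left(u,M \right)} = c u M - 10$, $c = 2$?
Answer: $\frac{579}{3488} \approx 0.166$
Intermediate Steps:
$O{\left(u,M \right)} = -10 + 2 M u$ ($O{\left(u,M \right)} = 2 u M - 10 = 2 M u - 10 = -10 + 2 M u$)
$o{\left(A,L \right)} = -15$
$- \frac{579}{\left(O{\left(8,12 \right)} - 166\right) \left(-203 + o{\left(-17,11 \right)}\right)} = - \frac{579}{\left(\left(-10 + 2 \cdot 12 \cdot 8\right) - 166\right) \left(-203 - 15\right)} = - \frac{579}{\left(\left(-10 + 192\right) - 166\right) \left(-218\right)} = - \frac{579}{\left(182 - 166\right) \left(-218\right)} = - \frac{579}{16 \left(-218\right)} = - \frac{579}{-3488} = \left(-579\right) \left(- \frac{1}{3488}\right) = \frac{579}{3488}$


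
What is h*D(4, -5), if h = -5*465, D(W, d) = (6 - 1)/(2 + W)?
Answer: -3875/2 ≈ -1937.5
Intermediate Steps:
D(W, d) = 5/(2 + W)
h = -2325
h*D(4, -5) = -11625/(2 + 4) = -11625/6 = -2325*⅚ = -3875/2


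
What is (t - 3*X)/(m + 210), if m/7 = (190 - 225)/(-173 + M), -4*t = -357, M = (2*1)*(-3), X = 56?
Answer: -1611/4324 ≈ -0.37257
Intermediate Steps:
M = -6 (M = 2*(-3) = -6)
t = 357/4 (t = -¼*(-357) = 357/4 ≈ 89.250)
m = 245/179 (m = 7*((190 - 225)/(-173 - 6)) = 7*(-35/(-179)) = 7*(-35*(-1/179)) = 7*(35/179) = 245/179 ≈ 1.3687)
(t - 3*X)/(m + 210) = (357/4 - 3*56)/(245/179 + 210) = (357/4 - 168)/(37835/179) = -315/4*179/37835 = -1611/4324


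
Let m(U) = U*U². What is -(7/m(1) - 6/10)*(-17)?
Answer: 544/5 ≈ 108.80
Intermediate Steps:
m(U) = U³
-(7/m(1) - 6/10)*(-17) = -(7/(1³) - 6/10)*(-17) = -(7/1 - 6*⅒)*(-17) = -(7*1 - ⅗)*(-17) = -(7 - ⅗)*(-17) = -1*32/5*(-17) = -32/5*(-17) = 544/5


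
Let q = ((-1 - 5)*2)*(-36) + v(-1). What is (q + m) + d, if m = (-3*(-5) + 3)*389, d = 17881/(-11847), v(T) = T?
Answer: 88040870/11847 ≈ 7431.5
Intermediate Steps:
d = -17881/11847 (d = 17881*(-1/11847) = -17881/11847 ≈ -1.5093)
m = 7002 (m = (15 + 3)*389 = 18*389 = 7002)
q = 431 (q = ((-1 - 5)*2)*(-36) - 1 = -6*2*(-36) - 1 = -12*(-36) - 1 = 432 - 1 = 431)
(q + m) + d = (431 + 7002) - 17881/11847 = 7433 - 17881/11847 = 88040870/11847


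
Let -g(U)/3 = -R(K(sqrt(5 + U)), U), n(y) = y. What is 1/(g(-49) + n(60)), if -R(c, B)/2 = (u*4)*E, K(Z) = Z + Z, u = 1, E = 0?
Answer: 1/60 ≈ 0.016667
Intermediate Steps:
K(Z) = 2*Z
R(c, B) = 0 (R(c, B) = -2*1*4*0 = -8*0 = -2*0 = 0)
g(U) = 0 (g(U) = -(-3)*0 = -3*0 = 0)
1/(g(-49) + n(60)) = 1/(0 + 60) = 1/60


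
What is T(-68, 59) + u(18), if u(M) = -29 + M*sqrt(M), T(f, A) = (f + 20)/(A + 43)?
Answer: -501/17 + 54*sqrt(2) ≈ 46.897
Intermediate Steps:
T(f, A) = (20 + f)/(43 + A)
u(M) = -29 + M**(3/2)
T(-68, 59) + u(18) = (20 - 68)/(43 + 59) + (-29 + 18**(3/2)) = -48/102 + (-29 + 54*sqrt(2)) = (1/102)*(-48) + (-29 + 54*sqrt(2)) = -8/17 + (-29 + 54*sqrt(2)) = -501/17 + 54*sqrt(2)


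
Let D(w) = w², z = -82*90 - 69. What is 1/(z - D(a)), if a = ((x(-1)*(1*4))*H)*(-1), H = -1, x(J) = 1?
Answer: -1/7465 ≈ -0.00013396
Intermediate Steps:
z = -7449 (z = -7380 - 69 = -7449)
a = 4 (a = ((1*(1*4))*(-1))*(-1) = ((1*4)*(-1))*(-1) = (4*(-1))*(-1) = -4*(-1) = 4)
1/(z - D(a)) = 1/(-7449 - 1*4²) = 1/(-7449 - 1*16) = 1/(-7449 - 16) = 1/(-7465) = -1/7465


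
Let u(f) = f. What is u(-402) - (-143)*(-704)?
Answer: -101074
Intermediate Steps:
u(-402) - (-143)*(-704) = -402 - (-143)*(-704) = -402 - 1*100672 = -402 - 100672 = -101074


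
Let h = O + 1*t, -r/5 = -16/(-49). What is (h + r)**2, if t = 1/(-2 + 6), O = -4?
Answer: 1113025/38416 ≈ 28.973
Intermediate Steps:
r = -80/49 (r = -(-80)/(-49) = -(-80)*(-1)/49 = -5*16/49 = -80/49 ≈ -1.6327)
t = 1/4 ≈ 0.25000
h = -15/4 (h = -4 + 1*(1/4) = -4 + 1/4 = -15/4 ≈ -3.7500)
(h + r)**2 = (-15/4 - 80/49)**2 = (-1055/196)**2 = 1113025/38416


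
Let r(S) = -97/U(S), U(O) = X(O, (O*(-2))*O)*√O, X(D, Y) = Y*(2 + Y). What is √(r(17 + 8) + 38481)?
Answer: √58529600981085/39000 ≈ 196.17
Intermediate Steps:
U(O) = -2*O^(5/2)*(2 - 2*O²) (U(O) = (((O*(-2))*O)*(2 + (O*(-2))*O))*√O = (((-2*O)*O)*(2 + (-2*O)*O))*√O = ((-2*O²)*(2 - 2*O²))*√O = (-2*O²*(2 - 2*O²))*√O = -2*O^(5/2)*(2 - 2*O²))
r(S) = -97/(4*S^(5/2)*(-1 + S²)) (r(S) = -97*1/(4*S^(5/2)*(-1 + S²)) = -97/(4*S^(5/2)*(-1 + S²)))
√(r(17 + 8) + 38481) = √(-97/(4*(17 + 8)^(5/2)*(-1 + (17 + 8)²)) + 38481) = √(-97/(4*25^(5/2)*(-1 + 25²)) + 38481) = √(-97/4*1/3125/(-1 + 625) + 38481) = √(-97/4*1/3125/624 + 38481) = √(-97/4*1/3125*1/624 + 38481) = √(-97/7800000 + 38481) = √(300151799903/7800000) = √58529600981085/39000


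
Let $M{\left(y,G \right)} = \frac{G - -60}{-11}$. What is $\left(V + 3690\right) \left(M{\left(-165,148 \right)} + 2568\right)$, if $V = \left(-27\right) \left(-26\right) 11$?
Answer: $\frac{319992480}{11} \approx 2.909 \cdot 10^{7}$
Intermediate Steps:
$V = 7722$ ($V = 702 \cdot 11 = 7722$)
$M{\left(y,G \right)} = - \frac{60}{11} - \frac{G}{11}$ ($M{\left(y,G \right)} = \left(G + 60\right) \left(- \frac{1}{11}\right) = \left(60 + G\right) \left(- \frac{1}{11}\right) = - \frac{60}{11} - \frac{G}{11}$)
$\left(V + 3690\right) \left(M{\left(-165,148 \right)} + 2568\right) = \left(7722 + 3690\right) \left(\left(- \frac{60}{11} - \frac{148}{11}\right) + 2568\right) = 11412 \left(\left(- \frac{60}{11} - \frac{148}{11}\right) + 2568\right) = 11412 \left(- \frac{208}{11} + 2568\right) = 11412 \cdot \frac{28040}{11} = \frac{319992480}{11}$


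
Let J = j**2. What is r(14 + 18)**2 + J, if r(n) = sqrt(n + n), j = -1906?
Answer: 3632900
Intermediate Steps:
r(n) = sqrt(2)*sqrt(n) (r(n) = sqrt(2*n) = sqrt(2)*sqrt(n))
J = 3632836 (J = (-1906)**2 = 3632836)
r(14 + 18)**2 + J = (sqrt(2)*sqrt(14 + 18))**2 + 3632836 = (sqrt(2)*sqrt(32))**2 + 3632836 = (sqrt(2)*(4*sqrt(2)))**2 + 3632836 = 8**2 + 3632836 = 64 + 3632836 = 3632900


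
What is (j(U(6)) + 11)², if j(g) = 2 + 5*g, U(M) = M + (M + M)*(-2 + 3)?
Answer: 10609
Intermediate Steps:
U(M) = 3*M (U(M) = M + (2*M)*1 = M + 2*M = 3*M)
(j(U(6)) + 11)² = ((2 + 5*(3*6)) + 11)² = ((2 + 5*18) + 11)² = ((2 + 90) + 11)² = (92 + 11)² = 103² = 10609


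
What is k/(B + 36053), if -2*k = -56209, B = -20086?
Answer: 56209/31934 ≈ 1.7602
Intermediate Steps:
k = 56209/2 (k = -½*(-56209) = 56209/2 ≈ 28105.)
k/(B + 36053) = 56209/(2*(-20086 + 36053)) = (56209/2)/15967 = (56209/2)*(1/15967) = 56209/31934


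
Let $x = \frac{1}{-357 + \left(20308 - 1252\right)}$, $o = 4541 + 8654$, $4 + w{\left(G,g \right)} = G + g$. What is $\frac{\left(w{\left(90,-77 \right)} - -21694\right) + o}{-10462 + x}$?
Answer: $- \frac{652557702}{195628937} \approx -3.3357$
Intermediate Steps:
$w{\left(G,g \right)} = -4 + G + g$ ($w{\left(G,g \right)} = -4 + \left(G + g\right) = -4 + G + g$)
$o = 13195$
$x = \frac{1}{18699}$ ($x = \frac{1}{-357 + \left(20308 - 1252\right)} = \frac{1}{-357 + 19056} = \frac{1}{18699} \approx 5.3479 \cdot 10^{-5}$)
$\frac{\left(w{\left(90,-77 \right)} - -21694\right) + o}{-10462 + x} = \frac{\left(\left(-4 + 90 - 77\right) - -21694\right) + 13195}{-10462 + \frac{1}{18699}} = \frac{\left(9 + 21694\right) + 13195}{- \frac{195628937}{18699}} = \left(21703 + 13195\right) \left(- \frac{18699}{195628937}\right) = 34898 \left(- \frac{18699}{195628937}\right) = - \frac{652557702}{195628937}$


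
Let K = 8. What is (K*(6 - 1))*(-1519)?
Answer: -60760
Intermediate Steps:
(K*(6 - 1))*(-1519) = (8*(6 - 1))*(-1519) = (8*5)*(-1519) = 40*(-1519) = -60760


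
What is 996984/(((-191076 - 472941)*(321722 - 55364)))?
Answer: -55388/9825902227 ≈ -5.6369e-6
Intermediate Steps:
996984/(((-191076 - 472941)*(321722 - 55364))) = 996984/((-664017*266358)) = 996984/(-176866240086) = 996984*(-1/176866240086) = -55388/9825902227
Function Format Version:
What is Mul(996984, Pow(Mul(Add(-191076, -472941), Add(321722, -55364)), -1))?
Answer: Rational(-55388, 9825902227) ≈ -5.6369e-6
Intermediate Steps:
Mul(996984, Pow(Mul(Add(-191076, -472941), Add(321722, -55364)), -1)) = Mul(996984, Pow(Mul(-664017, 266358), -1)) = Mul(996984, Pow(-176866240086, -1)) = Mul(996984, Rational(-1, 176866240086)) = Rational(-55388, 9825902227)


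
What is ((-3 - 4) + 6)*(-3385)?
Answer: 3385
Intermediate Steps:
((-3 - 4) + 6)*(-3385) = (-7 + 6)*(-3385) = -1*(-3385) = 3385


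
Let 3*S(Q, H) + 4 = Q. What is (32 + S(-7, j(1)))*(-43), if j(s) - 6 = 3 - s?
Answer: -3655/3 ≈ -1218.3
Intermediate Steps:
j(s) = 9 - s (j(s) = 6 + (3 - s) = 9 - s)
S(Q, H) = -4/3 + Q/3
(32 + S(-7, j(1)))*(-43) = (32 + (-4/3 + (1/3)*(-7)))*(-43) = (32 + (-4/3 - 7/3))*(-43) = (32 - 11/3)*(-43) = (85/3)*(-43) = -3655/3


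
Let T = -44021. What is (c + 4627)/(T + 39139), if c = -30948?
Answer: 26321/4882 ≈ 5.3914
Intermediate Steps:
(c + 4627)/(T + 39139) = (-30948 + 4627)/(-44021 + 39139) = -26321/(-4882) = -26321*(-1/4882) = 26321/4882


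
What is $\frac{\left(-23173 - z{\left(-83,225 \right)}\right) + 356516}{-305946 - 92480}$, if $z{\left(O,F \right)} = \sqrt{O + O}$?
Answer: $- \frac{333343}{398426} + \frac{i \sqrt{166}}{398426} \approx -0.83665 + 3.2337 \cdot 10^{-5} i$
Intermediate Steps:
$z{\left(O,F \right)} = \sqrt{2} \sqrt{O}$ ($z{\left(O,F \right)} = \sqrt{2 O} = \sqrt{2} \sqrt{O}$)
$\frac{\left(-23173 - z{\left(-83,225 \right)}\right) + 356516}{-305946 - 92480} = \frac{\left(-23173 - \sqrt{2} \sqrt{-83}\right) + 356516}{-305946 - 92480} = \frac{\left(-23173 - \sqrt{2} i \sqrt{83}\right) + 356516}{-398426} = \left(\left(-23173 - i \sqrt{166}\right) + 356516\right) \left(- \frac{1}{398426}\right) = \left(333343 - i \sqrt{166}\right) \left(- \frac{1}{398426}\right) = - \frac{333343}{398426} + \frac{i \sqrt{166}}{398426}$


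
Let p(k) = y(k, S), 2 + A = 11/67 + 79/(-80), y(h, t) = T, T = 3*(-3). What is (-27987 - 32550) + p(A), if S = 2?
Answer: -60546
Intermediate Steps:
T = -9
y(h, t) = -9
A = -15133/5360 (A = -2 + (11/67 + 79/(-80)) = -2 + (11*(1/67) + 79*(-1/80)) = -2 + (11/67 - 79/80) = -2 - 4413/5360 = -15133/5360 ≈ -2.8233)
p(k) = -9
(-27987 - 32550) + p(A) = (-27987 - 32550) - 9 = -60537 - 9 = -60546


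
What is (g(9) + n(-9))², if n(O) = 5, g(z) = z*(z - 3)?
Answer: 3481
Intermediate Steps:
g(z) = z*(-3 + z)
(g(9) + n(-9))² = (9*(-3 + 9) + 5)² = (9*6 + 5)² = (54 + 5)² = 59² = 3481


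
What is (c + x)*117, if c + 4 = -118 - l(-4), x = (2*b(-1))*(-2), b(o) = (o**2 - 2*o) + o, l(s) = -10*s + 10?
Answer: -21060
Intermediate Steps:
l(s) = 10 - 10*s
b(o) = o**2 - o
x = -8 (x = (2*(-(-1 - 1)))*(-2) = (2*(-1*(-2)))*(-2) = (2*2)*(-2) = 4*(-2) = -8)
c = -172 (c = -4 + (-118 - (10 - 10*(-4))) = -4 + (-118 - (10 + 40)) = -4 + (-118 - 1*50) = -4 + (-118 - 50) = -4 - 168 = -172)
(c + x)*117 = (-172 - 8)*117 = -180*117 = -21060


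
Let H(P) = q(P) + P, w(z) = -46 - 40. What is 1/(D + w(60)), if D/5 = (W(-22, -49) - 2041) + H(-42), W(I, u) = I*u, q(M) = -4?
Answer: -1/5131 ≈ -0.00019489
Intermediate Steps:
w(z) = -86
H(P) = -4 + P
D = -5045 (D = 5*((-22*(-49) - 2041) + (-4 - 42)) = 5*((1078 - 2041) - 46) = 5*(-963 - 46) = 5*(-1009) = -5045)
1/(D + w(60)) = 1/(-5045 - 86) = 1/(-5131) = -1/5131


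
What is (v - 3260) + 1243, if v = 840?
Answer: -1177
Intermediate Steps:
(v - 3260) + 1243 = (840 - 3260) + 1243 = -2420 + 1243 = -1177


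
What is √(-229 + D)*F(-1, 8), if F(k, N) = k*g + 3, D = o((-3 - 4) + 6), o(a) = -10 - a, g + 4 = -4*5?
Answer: 27*I*√238 ≈ 416.54*I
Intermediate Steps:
g = -24 (g = -4 - 4*5 = -4 - 20 = -24)
D = -9 (D = -10 - ((-3 - 4) + 6) = -10 - (-7 + 6) = -10 - 1*(-1) = -10 + 1 = -9)
F(k, N) = 3 - 24*k (F(k, N) = k*(-24) + 3 = -24*k + 3 = 3 - 24*k)
√(-229 + D)*F(-1, 8) = √(-229 - 9)*(3 - 24*(-1)) = √(-238)*(3 + 24) = (I*√238)*27 = 27*I*√238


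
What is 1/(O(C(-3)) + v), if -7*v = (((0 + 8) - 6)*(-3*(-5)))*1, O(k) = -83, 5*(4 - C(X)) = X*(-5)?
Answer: -7/611 ≈ -0.011457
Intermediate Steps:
C(X) = 4 + X (C(X) = 4 - X*(-5)/5 = 4 - (-1)*X = 4 + X)
v = -30/7 (v = -((0 + 8) - 6)*(-3*(-5))/7 = -(8 - 6)*15/7 = -2*15/7 = -30/7 ≈ -4.2857)
1/(O(C(-3)) + v) = 1/(-83 - 30/7) = 1/(-611/7) = -7/611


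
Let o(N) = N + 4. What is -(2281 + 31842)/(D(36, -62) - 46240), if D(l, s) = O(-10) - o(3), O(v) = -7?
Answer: 34123/46254 ≈ 0.73773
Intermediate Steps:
o(N) = 4 + N
D(l, s) = -14 (D(l, s) = -7 - (4 + 3) = -7 - 1*7 = -7 - 7 = -14)
-(2281 + 31842)/(D(36, -62) - 46240) = -(2281 + 31842)/(-14 - 46240) = -34123/(-46254) = -34123*(-1)/46254 = -1*(-34123/46254) = 34123/46254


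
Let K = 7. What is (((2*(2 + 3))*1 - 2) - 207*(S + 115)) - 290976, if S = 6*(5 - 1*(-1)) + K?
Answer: -323674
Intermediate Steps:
S = 43 (S = 6*(5 - 1*(-1)) + 7 = 6*(5 + 1) + 7 = 6*6 + 7 = 36 + 7 = 43)
(((2*(2 + 3))*1 - 2) - 207*(S + 115)) - 290976 = (((2*(2 + 3))*1 - 2) - 207*(43 + 115)) - 290976 = (((2*5)*1 - 2) - 207*158) - 290976 = ((10*1 - 2) - 32706) - 290976 = ((10 - 2) - 32706) - 290976 = (8 - 32706) - 290976 = -32698 - 290976 = -323674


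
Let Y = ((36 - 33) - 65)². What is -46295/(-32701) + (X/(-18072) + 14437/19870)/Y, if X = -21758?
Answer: 15981428617989731/11284660720913040 ≈ 1.4162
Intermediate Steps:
Y = 3844 (Y = (3 - 65)² = (-62)² = 3844)
-46295/(-32701) + (X/(-18072) + 14437/19870)/Y = -46295/(-32701) + (-21758/(-18072) + 14437/19870)/3844 = -46295*(-1/32701) + (-21758*(-1/18072) + 14437*(1/19870))*(1/3844) = 46295/32701 + (10879/9036 + 14437/19870)*(1/3844) = 46295/32701 + (173309231/89772660)*(1/3844) = 46295/32701 + 173309231/345086105040 = 15981428617989731/11284660720913040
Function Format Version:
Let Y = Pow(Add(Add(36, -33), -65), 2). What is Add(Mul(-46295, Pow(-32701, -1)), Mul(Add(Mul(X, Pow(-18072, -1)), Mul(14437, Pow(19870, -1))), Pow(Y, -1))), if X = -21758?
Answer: Rational(15981428617989731, 11284660720913040) ≈ 1.4162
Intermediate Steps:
Y = 3844 (Y = Pow(Add(3, -65), 2) = Pow(-62, 2) = 3844)
Add(Mul(-46295, Pow(-32701, -1)), Mul(Add(Mul(X, Pow(-18072, -1)), Mul(14437, Pow(19870, -1))), Pow(Y, -1))) = Add(Mul(-46295, Pow(-32701, -1)), Mul(Add(Mul(-21758, Pow(-18072, -1)), Mul(14437, Pow(19870, -1))), Pow(3844, -1))) = Add(Mul(-46295, Rational(-1, 32701)), Mul(Add(Mul(-21758, Rational(-1, 18072)), Mul(14437, Rational(1, 19870))), Rational(1, 3844))) = Add(Rational(46295, 32701), Mul(Add(Rational(10879, 9036), Rational(14437, 19870)), Rational(1, 3844))) = Add(Rational(46295, 32701), Mul(Rational(173309231, 89772660), Rational(1, 3844))) = Add(Rational(46295, 32701), Rational(173309231, 345086105040)) = Rational(15981428617989731, 11284660720913040)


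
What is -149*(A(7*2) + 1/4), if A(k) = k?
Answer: -8493/4 ≈ -2123.3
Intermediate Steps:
-149*(A(7*2) + 1/4) = -149*(7*2 + 1/4) = -149*(14 + 1/4) = -149*57/4 = -8493/4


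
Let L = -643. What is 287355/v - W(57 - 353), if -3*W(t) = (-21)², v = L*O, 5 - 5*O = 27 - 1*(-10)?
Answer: 4461447/20576 ≈ 216.83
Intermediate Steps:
O = -32/5 (O = 1 - (27 - 1*(-10))/5 = 1 - (27 + 10)/5 = 1 - ⅕*37 = 1 - 37/5 = -32/5 ≈ -6.4000)
v = 20576/5 (v = -643*(-32/5) = 20576/5 ≈ 4115.2)
W(t) = -147 (W(t) = -⅓*(-21)² = -⅓*441 = -147)
287355/v - W(57 - 353) = 287355/(20576/5) - 1*(-147) = 287355*(5/20576) + 147 = 1436775/20576 + 147 = 4461447/20576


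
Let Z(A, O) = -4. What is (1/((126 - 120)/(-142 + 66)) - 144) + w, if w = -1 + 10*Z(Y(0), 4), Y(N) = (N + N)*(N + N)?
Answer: -593/3 ≈ -197.67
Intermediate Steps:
Y(N) = 4*N**2 (Y(N) = (2*N)*(2*N) = 4*N**2)
w = -41 (w = -1 + 10*(-4) = -1 - 40 = -41)
(1/((126 - 120)/(-142 + 66)) - 144) + w = (1/((126 - 120)/(-142 + 66)) - 144) - 41 = (1/(6/(-76)) - 144) - 41 = (1/(6*(-1/76)) - 144) - 41 = (1/(-3/38) - 144) - 41 = (-38/3 - 144) - 41 = -470/3 - 41 = -593/3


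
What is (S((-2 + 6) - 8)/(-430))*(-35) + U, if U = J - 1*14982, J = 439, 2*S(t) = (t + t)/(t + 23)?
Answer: -11881645/817 ≈ -14543.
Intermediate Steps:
S(t) = t/(23 + t) (S(t) = ((t + t)/(t + 23))/2 = ((2*t)/(23 + t))/2 = (2*t/(23 + t))/2 = t/(23 + t))
U = -14543 (U = 439 - 1*14982 = 439 - 14982 = -14543)
(S((-2 + 6) - 8)/(-430))*(-35) + U = ((((-2 + 6) - 8)/(23 + ((-2 + 6) - 8)))/(-430))*(-35) - 14543 = (((4 - 8)/(23 + (4 - 8)))*(-1/430))*(-35) - 14543 = (-4/(23 - 4)*(-1/430))*(-35) - 14543 = (-4/19*(-1/430))*(-35) - 14543 = (-4*1/19*(-1/430))*(-35) - 14543 = -4/19*(-1/430)*(-35) - 14543 = (2/4085)*(-35) - 14543 = -14/817 - 14543 = -11881645/817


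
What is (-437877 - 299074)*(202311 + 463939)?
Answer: -490993603750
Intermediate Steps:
(-437877 - 299074)*(202311 + 463939) = -736951*666250 = -490993603750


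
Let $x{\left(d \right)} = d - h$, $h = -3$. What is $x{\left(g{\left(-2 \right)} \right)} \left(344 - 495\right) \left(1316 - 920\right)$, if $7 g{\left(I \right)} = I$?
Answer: $- \frac{1136124}{7} \approx -1.623 \cdot 10^{5}$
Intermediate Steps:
$g{\left(I \right)} = \frac{I}{7}$
$x{\left(d \right)} = 3 + d$ ($x{\left(d \right)} = d - -3 = d + 3 = 3 + d$)
$x{\left(g{\left(-2 \right)} \right)} \left(344 - 495\right) \left(1316 - 920\right) = \left(3 + \frac{1}{7} \left(-2\right)\right) \left(344 - 495\right) \left(1316 - 920\right) = \left(3 - \frac{2}{7}\right) \left(\left(-151\right) 396\right) = \frac{19}{7} \left(-59796\right) = - \frac{1136124}{7}$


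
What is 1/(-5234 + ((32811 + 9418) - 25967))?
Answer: 1/11028 ≈ 9.0678e-5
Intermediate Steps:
1/(-5234 + ((32811 + 9418) - 25967)) = 1/(-5234 + (42229 - 25967)) = 1/(-5234 + 16262) = 1/11028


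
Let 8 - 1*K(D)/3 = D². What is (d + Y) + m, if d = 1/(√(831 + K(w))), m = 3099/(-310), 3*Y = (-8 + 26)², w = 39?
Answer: 30381/310 - I*√103/618 ≈ 98.003 - 0.016422*I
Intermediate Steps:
Y = 108 (Y = (-8 + 26)²/3 = (⅓)*18² = (⅓)*324 = 108)
m = -3099/310 (m = 3099*(-1/310) = -3099/310 ≈ -9.9968)
K(D) = 24 - 3*D²
d = -I*√103/618 (d = 1/(√(831 + (24 - 3*39²))) = 1/(√(831 + (24 - 3*1521))) = 1/(√(831 + (24 - 4563))) = 1/(√(831 - 4539)) = 1/(√(-3708)) = 1/(6*I*√103) = -I*√103/618 ≈ -0.016422*I)
(d + Y) + m = (-I*√103/618 + 108) - 3099/310 = (108 - I*√103/618) - 3099/310 = 30381/310 - I*√103/618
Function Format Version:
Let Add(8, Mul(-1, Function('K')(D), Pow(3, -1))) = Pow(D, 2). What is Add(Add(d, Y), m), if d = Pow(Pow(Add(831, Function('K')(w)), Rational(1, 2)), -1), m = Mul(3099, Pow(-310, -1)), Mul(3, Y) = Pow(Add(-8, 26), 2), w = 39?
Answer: Add(Rational(30381, 310), Mul(Rational(-1, 618), I, Pow(103, Rational(1, 2)))) ≈ Add(98.003, Mul(-0.016422, I))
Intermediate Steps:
Y = 108 (Y = Mul(Rational(1, 3), Pow(Add(-8, 26), 2)) = Mul(Rational(1, 3), Pow(18, 2)) = Mul(Rational(1, 3), 324) = 108)
m = Rational(-3099, 310) (m = Mul(3099, Rational(-1, 310)) = Rational(-3099, 310) ≈ -9.9968)
Function('K')(D) = Add(24, Mul(-3, Pow(D, 2)))
d = Mul(Rational(-1, 618), I, Pow(103, Rational(1, 2))) (d = Pow(Pow(Add(831, Add(24, Mul(-3, Pow(39, 2)))), Rational(1, 2)), -1) = Pow(Pow(Add(831, Add(24, Mul(-3, 1521))), Rational(1, 2)), -1) = Pow(Pow(Add(831, Add(24, -4563)), Rational(1, 2)), -1) = Pow(Pow(Add(831, -4539), Rational(1, 2)), -1) = Pow(Pow(-3708, Rational(1, 2)), -1) = Pow(Mul(6, I, Pow(103, Rational(1, 2))), -1) = Mul(Rational(-1, 618), I, Pow(103, Rational(1, 2))) ≈ Mul(-0.016422, I))
Add(Add(d, Y), m) = Add(Add(Mul(Rational(-1, 618), I, Pow(103, Rational(1, 2))), 108), Rational(-3099, 310)) = Add(Add(108, Mul(Rational(-1, 618), I, Pow(103, Rational(1, 2)))), Rational(-3099, 310)) = Add(Rational(30381, 310), Mul(Rational(-1, 618), I, Pow(103, Rational(1, 2))))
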